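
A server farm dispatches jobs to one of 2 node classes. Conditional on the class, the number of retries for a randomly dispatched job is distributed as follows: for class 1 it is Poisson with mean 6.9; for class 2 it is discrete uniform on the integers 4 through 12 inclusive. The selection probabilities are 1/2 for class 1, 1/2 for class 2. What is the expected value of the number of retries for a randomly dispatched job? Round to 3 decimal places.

Component means — 1: 6.9; 2: 8.
E[X] = 0.5·6.9 + 0.5·8 = 7.45.

7.450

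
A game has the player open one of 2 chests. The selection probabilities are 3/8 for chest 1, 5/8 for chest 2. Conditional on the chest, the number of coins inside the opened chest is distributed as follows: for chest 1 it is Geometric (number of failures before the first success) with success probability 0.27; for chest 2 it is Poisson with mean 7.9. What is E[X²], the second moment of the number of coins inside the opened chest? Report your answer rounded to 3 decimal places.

For each component E[X²] = Var + (mean)², giving 1: 17.3237; 2: 70.31.
Overall E[X²] = 0.375·17.3237 + 0.625·70.31 = 50.4401.

50.440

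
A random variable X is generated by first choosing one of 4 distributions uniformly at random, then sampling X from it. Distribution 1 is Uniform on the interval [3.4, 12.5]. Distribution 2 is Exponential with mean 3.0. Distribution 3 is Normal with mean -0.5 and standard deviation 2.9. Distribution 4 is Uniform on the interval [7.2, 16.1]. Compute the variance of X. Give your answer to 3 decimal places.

29.246

Per component, 1: μ=7.95, E[X²]=70.1033; 2: μ=3, E[X²]=18; 3: μ=-0.5, E[X²]=8.66; 4: μ=11.65, E[X²]=142.323.
E[X] = 0.25·7.95 + 0.25·3 + 0.25·-0.5 + 0.25·11.65 = 5.525.
E[X²] = 0.25·70.1033 + 0.25·18 + 0.25·8.66 + 0.25·142.323 = 59.7717.
Var(X) = E[X²] − (E[X])² = 59.7717 − 30.5256 = 29.246.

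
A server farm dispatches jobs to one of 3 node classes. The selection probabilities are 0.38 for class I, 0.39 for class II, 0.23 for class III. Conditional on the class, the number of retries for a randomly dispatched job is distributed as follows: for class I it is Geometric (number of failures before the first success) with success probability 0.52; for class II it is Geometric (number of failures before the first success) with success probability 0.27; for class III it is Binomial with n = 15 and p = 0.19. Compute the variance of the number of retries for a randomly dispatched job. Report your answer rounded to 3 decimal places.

5.907

Per component, I: μ=0.923077, E[X²]=2.62722; II: μ=2.7037, E[X²]=17.3237; III: μ=2.85, E[X²]=10.431.
E[X] = 0.38·0.923077 + 0.39·2.7037 + 0.23·2.85 = 2.06071.
E[X²] = 0.38·2.62722 + 0.39·17.3237 + 0.23·10.431 = 10.1537.
Var(X) = E[X²] − (E[X])² = 10.1537 − 4.24654 = 5.90719.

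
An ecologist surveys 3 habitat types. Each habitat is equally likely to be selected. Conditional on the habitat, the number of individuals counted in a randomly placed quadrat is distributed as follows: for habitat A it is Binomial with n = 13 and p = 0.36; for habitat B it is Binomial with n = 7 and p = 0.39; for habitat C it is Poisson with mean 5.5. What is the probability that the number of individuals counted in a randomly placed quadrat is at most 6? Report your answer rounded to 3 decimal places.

0.846

Conditional on each habitat, P(X ≤ 6): A: 0.85322; B: 0.998628; C: 0.686036.
By total probability, P(X ≤ 6) = 0.333333·0.85322 + 0.333333·0.998628 + 0.333333·0.686036 = 0.845961.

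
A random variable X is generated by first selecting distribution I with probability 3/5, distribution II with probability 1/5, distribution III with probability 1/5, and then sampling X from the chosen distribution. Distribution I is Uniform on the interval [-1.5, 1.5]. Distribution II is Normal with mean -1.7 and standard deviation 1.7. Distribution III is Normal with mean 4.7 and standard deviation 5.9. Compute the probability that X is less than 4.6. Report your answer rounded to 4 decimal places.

Conditional on each component, P(X < 4.6): I: 1; II: 0.999895; III: 0.493239.
By total probability, P(X < 4.6) = 0.6·1 + 0.2·0.999895 + 0.2·0.493239 = 0.898627.

0.8986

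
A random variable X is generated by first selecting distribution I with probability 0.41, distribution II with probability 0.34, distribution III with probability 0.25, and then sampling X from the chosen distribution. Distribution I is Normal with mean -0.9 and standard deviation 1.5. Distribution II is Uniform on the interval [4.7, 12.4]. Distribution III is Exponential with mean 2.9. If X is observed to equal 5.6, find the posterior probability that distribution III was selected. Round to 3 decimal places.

Likelihoods f(5.6 | ·): I: 2.22472e-05; II: 0.12987; III: 0.0499994.
Posterior ∝ prior × likelihood. Numerator for III: 0.25·0.0499994 = 0.0124998.
Normalizing constant: 0.41·2.22472e-05 + 0.34·0.12987 + 0.25·0.0499994 = 0.0566648.
P(III | observation) = 0.0124998 / 0.0566648 = 0.220593.

0.221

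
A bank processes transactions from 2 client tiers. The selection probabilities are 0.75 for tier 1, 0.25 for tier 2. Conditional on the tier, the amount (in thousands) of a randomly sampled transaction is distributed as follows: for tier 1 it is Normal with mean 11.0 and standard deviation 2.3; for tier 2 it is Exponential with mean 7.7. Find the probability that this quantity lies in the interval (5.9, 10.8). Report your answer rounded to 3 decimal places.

0.394

Conditional on each tier, P(5.9 < X < 10.8): 1: 0.452055; 2: 0.218803.
By total probability, P(5.9 < X < 10.8) = 0.75·0.452055 + 0.25·0.218803 = 0.393742.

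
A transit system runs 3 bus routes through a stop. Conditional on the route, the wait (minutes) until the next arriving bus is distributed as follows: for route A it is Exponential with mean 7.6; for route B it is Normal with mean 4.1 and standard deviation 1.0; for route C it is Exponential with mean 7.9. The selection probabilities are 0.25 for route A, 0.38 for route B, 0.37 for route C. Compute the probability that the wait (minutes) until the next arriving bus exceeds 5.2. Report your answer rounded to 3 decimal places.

Conditional on each route, P(X > 5.2): A: 0.504488; B: 0.135666; C: 0.517768.
By total probability, P(X > 5.2) = 0.25·0.504488 + 0.38·0.135666 + 0.37·0.517768 = 0.369249.

0.369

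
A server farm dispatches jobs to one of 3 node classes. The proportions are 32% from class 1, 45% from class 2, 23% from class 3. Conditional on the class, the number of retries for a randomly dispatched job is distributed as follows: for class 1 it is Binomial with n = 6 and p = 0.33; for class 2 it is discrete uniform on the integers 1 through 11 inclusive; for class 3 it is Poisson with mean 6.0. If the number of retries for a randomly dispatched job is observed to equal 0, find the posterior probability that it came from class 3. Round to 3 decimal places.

0.019

Likelihoods P(X=0 | ·): 1: 0.0904584; 2: 0; 3: 0.00247875.
Posterior ∝ prior × likelihood. Numerator for 3: 0.23·0.00247875 = 0.000570113.
Normalizing constant: 0.32·0.0904584 + 0.45·0 + 0.23·0.00247875 = 0.0295168.
P(3 | observation) = 0.000570113 / 0.0295168 = 0.0193149.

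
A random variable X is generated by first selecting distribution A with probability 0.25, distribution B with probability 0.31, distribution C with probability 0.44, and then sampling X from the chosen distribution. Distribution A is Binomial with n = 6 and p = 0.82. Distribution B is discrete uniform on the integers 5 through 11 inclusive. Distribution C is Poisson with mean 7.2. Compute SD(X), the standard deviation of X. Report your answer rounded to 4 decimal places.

Per component, A: μ=4.92, E[X²]=25.092; B: μ=8, E[X²]=68; C: μ=7.2, E[X²]=59.04.
E[X] = 0.25·4.92 + 0.31·8 + 0.44·7.2 = 6.878.
E[X²] = 0.25·25.092 + 0.31·68 + 0.44·59.04 = 53.3306.
Var(X) = E[X²] − (E[X])² = 53.3306 − 47.3069 = 6.02372.
SD(X) = √6.02372 = 2.45433.

2.4543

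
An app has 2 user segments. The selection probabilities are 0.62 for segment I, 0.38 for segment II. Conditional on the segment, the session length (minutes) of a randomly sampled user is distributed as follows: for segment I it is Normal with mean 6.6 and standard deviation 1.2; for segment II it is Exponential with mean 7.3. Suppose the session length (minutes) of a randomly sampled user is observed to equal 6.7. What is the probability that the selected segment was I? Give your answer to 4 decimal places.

0.9081

Likelihoods f(6.7 | ·): I: 0.3313; II: 0.0547114.
Posterior ∝ prior × likelihood. Numerator for I: 0.62·0.3313 = 0.205406.
Normalizing constant: 0.62·0.3313 + 0.38·0.0547114 = 0.226196.
P(I | observation) = 0.205406 / 0.226196 = 0.908087.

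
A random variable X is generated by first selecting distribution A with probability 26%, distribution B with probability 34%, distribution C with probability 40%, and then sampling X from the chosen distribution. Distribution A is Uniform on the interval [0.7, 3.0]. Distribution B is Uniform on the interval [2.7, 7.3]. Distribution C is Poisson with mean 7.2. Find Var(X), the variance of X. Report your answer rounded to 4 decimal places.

Per component, A: μ=1.85, E[X²]=3.86333; B: μ=5, E[X²]=26.7633; C: μ=7.2, E[X²]=59.04.
E[X] = 0.26·1.85 + 0.34·5 + 0.4·7.2 = 5.061.
E[X²] = 0.26·3.86333 + 0.34·26.7633 + 0.4·59.04 = 33.72.
Var(X) = E[X²] − (E[X])² = 33.72 − 25.6137 = 8.10628.

8.1063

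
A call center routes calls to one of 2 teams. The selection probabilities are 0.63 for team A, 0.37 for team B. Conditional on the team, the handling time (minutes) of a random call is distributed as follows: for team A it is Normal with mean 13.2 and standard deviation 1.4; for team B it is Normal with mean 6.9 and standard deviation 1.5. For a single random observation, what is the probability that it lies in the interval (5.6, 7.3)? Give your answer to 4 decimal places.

0.1525

Conditional on each team, P(5.6 < X < 7.3): A: 1.25001e-05; B: 0.412075.
By total probability, P(5.6 < X < 7.3) = 0.63·1.25001e-05 + 0.37·0.412075 = 0.152476.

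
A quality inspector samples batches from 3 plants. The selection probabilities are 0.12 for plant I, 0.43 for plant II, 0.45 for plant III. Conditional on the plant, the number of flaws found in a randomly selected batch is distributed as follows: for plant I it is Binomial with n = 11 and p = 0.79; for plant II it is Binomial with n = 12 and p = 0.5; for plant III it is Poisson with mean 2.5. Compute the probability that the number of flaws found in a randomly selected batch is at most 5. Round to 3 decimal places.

Conditional on each plant, P(X ≤ 5): I: 0.014844; II: 0.387207; III: 0.957979.
By total probability, P(X ≤ 5) = 0.12·0.014844 + 0.43·0.387207 + 0.45·0.957979 = 0.599371.

0.599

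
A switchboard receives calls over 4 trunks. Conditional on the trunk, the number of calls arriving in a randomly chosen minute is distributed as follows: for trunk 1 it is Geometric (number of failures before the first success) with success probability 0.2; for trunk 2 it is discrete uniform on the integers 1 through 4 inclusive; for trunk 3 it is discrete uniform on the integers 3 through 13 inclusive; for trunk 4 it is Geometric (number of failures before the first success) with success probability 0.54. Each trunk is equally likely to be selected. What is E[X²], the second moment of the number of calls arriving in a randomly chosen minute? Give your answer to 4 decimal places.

For each component E[X²] = Var + (mean)², giving 1: 36; 2: 7.5; 3: 74; 4: 2.30316.
Overall E[X²] = 0.25·36 + 0.25·7.5 + 0.25·74 + 0.25·2.30316 = 29.9508.

29.9508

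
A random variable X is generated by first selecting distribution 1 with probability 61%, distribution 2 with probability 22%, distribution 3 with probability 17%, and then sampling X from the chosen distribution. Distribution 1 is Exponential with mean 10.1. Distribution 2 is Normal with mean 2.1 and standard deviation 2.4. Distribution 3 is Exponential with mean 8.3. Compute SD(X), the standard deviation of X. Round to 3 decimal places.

9.250

Per component, 1: μ=10.1, E[X²]=204.02; 2: μ=2.1, E[X²]=10.17; 3: μ=8.3, E[X²]=137.78.
E[X] = 0.61·10.1 + 0.22·2.1 + 0.17·8.3 = 8.034.
E[X²] = 0.61·204.02 + 0.22·10.17 + 0.17·137.78 = 150.112.
Var(X) = E[X²] − (E[X])² = 150.112 − 64.5452 = 85.567.
SD(X) = √85.567 = 9.25025.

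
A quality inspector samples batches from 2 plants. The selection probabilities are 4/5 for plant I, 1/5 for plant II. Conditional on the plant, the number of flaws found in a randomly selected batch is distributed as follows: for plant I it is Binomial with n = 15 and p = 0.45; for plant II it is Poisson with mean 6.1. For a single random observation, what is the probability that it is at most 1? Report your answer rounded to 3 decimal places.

0.005

Conditional on each plant, P(X ≤ 1): I: 0.001692; II: 0.0159244.
By total probability, P(X ≤ 1) = 0.8·0.001692 + 0.2·0.0159244 = 0.00453847.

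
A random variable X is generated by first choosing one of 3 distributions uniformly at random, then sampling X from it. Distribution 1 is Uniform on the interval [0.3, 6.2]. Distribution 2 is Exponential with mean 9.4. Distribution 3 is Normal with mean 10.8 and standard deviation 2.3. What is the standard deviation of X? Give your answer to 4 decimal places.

Per component, 1: μ=3.25, E[X²]=13.4633; 2: μ=9.4, E[X²]=176.72; 3: μ=10.8, E[X²]=121.93.
E[X] = 0.333333·3.25 + 0.333333·9.4 + 0.333333·10.8 = 7.81667.
E[X²] = 0.333333·13.4633 + 0.333333·176.72 + 0.333333·121.93 = 104.038.
Var(X) = E[X²] − (E[X])² = 104.038 − 61.1003 = 42.9375.
SD(X) = √42.9375 = 6.55267.

6.5527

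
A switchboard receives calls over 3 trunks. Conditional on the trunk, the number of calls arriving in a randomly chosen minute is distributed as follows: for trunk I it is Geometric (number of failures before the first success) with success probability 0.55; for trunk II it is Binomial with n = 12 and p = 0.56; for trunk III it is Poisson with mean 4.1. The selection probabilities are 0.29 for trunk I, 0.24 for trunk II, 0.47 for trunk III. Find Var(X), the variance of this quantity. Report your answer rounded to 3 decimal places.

7.735

Per component, I: μ=0.818182, E[X²]=2.15702; II: μ=6.72, E[X²]=48.1152; III: μ=4.1, E[X²]=20.91.
E[X] = 0.29·0.818182 + 0.24·6.72 + 0.47·4.1 = 3.77707.
E[X²] = 0.29·2.15702 + 0.24·48.1152 + 0.47·20.91 = 22.0009.
Var(X) = E[X²] − (E[X])² = 22.0009 − 14.2663 = 7.73461.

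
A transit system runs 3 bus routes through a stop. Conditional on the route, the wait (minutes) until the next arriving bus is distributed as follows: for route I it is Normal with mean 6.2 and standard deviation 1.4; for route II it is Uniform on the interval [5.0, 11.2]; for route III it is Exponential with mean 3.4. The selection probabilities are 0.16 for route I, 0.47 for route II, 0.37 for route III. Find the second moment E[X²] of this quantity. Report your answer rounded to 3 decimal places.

For each component E[X²] = Var + (mean)², giving I: 40.4; II: 68.8133; III: 23.12.
Overall E[X²] = 0.16·40.4 + 0.47·68.8133 + 0.37·23.12 = 47.3607.

47.361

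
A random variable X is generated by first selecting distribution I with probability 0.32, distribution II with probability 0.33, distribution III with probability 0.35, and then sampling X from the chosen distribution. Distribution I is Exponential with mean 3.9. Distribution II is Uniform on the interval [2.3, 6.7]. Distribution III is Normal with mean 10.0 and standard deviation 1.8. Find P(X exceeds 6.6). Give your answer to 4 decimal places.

Conditional on each component, P(X > 6.6): I: 0.184094; II: 0.0227273; III: 0.970547.
By total probability, P(X > 6.6) = 0.32·0.184094 + 0.33·0.0227273 + 0.35·0.970547 = 0.406101.

0.4061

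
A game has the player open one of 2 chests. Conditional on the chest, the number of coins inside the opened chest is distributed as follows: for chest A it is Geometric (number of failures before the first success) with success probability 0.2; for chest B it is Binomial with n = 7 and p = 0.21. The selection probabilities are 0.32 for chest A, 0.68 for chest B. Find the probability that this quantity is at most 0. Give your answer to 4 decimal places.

0.1946

Conditional on each chest, P(X ≤ 0): A: 0.2; B: 0.192039.
By total probability, P(X ≤ 0) = 0.32·0.2 + 0.68·0.192039 = 0.194587.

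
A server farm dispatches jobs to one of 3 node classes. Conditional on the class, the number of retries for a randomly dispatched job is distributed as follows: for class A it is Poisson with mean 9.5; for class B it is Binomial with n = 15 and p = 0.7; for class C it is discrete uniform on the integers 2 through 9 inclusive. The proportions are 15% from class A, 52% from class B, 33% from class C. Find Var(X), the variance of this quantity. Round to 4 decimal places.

Per component, A: μ=9.5, E[X²]=99.75; B: μ=10.5, E[X²]=113.4; C: μ=5.5, E[X²]=35.5.
E[X] = 0.15·9.5 + 0.52·10.5 + 0.33·5.5 = 8.7.
E[X²] = 0.15·99.75 + 0.52·113.4 + 0.33·35.5 = 85.6455.
Var(X) = E[X²] − (E[X])² = 85.6455 − 75.69 = 9.9555.

9.9555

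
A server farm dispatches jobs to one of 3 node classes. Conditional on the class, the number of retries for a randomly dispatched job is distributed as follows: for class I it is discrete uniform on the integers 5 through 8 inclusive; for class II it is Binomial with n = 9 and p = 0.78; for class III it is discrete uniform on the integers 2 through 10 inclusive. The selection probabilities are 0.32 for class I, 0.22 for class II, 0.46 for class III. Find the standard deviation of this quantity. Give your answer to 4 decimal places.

Per component, I: μ=6.5, E[X²]=43.5; II: μ=7.02, E[X²]=50.8248; III: μ=6, E[X²]=42.6667.
E[X] = 0.32·6.5 + 0.22·7.02 + 0.46·6 = 6.3844.
E[X²] = 0.32·43.5 + 0.22·50.8248 + 0.46·42.6667 = 44.7281.
Var(X) = E[X²] − (E[X])² = 44.7281 − 40.7606 = 3.96756.
SD(X) = √3.96756 = 1.99187.

1.9919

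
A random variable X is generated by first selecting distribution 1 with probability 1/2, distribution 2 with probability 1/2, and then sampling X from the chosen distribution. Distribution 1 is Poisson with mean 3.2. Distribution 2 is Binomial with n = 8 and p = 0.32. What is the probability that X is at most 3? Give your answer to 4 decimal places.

0.6853

Conditional on each component, P(X ≤ 3): 1: 0.60252; 2: 0.768096.
By total probability, P(X ≤ 3) = 0.5·0.60252 + 0.5·0.768096 = 0.685308.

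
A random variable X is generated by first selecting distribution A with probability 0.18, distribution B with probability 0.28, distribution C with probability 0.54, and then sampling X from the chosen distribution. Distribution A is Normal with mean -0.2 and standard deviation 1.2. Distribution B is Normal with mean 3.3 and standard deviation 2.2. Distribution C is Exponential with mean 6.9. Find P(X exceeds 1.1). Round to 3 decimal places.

0.721

Conditional on each component, P(X > 1.1): A: 0.13933; B: 0.841345; C: 0.852638.
By total probability, P(X > 1.1) = 0.18·0.13933 + 0.28·0.841345 + 0.54·0.852638 = 0.72108.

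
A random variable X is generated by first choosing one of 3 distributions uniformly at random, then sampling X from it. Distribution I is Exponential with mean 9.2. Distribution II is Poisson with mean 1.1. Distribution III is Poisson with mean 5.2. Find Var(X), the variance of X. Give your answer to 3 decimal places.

41.249

Per component, I: μ=9.2, E[X²]=169.28; II: μ=1.1, E[X²]=2.31; III: μ=5.2, E[X²]=32.24.
E[X] = 0.333333·9.2 + 0.333333·1.1 + 0.333333·5.2 = 5.16667.
E[X²] = 0.333333·169.28 + 0.333333·2.31 + 0.333333·32.24 = 67.9433.
Var(X) = E[X²] − (E[X])² = 67.9433 − 26.6944 = 41.2489.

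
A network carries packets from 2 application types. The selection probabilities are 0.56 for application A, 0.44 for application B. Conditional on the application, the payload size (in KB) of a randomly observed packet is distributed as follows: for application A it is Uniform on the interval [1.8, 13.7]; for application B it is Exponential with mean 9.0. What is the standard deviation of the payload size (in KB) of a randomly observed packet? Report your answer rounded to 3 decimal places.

Per component, A: μ=7.75, E[X²]=71.8633; B: μ=9, E[X²]=162.
E[X] = 0.56·7.75 + 0.44·9 = 8.3.
E[X²] = 0.56·71.8633 + 0.44·162 = 111.523.
Var(X) = E[X²] − (E[X])² = 111.523 − 68.89 = 42.6335.
SD(X) = √42.6335 = 6.52943.

6.529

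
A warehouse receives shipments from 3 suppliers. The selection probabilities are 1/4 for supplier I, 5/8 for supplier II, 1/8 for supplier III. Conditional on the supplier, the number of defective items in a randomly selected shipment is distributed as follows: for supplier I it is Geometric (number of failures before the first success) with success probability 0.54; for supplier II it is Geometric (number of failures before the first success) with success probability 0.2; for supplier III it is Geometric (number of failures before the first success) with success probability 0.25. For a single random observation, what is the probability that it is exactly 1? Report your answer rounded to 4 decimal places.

0.1855

Conditional on each supplier, P(X = 1): I: 0.2484; II: 0.16; III: 0.1875.
By total probability, P(X = 1) = 0.25·0.2484 + 0.625·0.16 + 0.125·0.1875 = 0.185538.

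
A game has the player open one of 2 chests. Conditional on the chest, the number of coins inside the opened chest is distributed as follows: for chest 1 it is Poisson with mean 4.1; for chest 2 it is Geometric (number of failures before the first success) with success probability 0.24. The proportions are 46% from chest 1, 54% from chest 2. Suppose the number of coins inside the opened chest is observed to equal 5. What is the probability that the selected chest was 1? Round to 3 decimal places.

0.691

Likelihoods P(X=5 | ·): 1: 0.160004; 2: 0.0608526.
Posterior ∝ prior × likelihood. Numerator for 1: 0.46·0.160004 = 0.0736018.
Normalizing constant: 0.46·0.160004 + 0.54·0.0608526 = 0.106462.
P(1 | observation) = 0.0736018 / 0.106462 = 0.691342.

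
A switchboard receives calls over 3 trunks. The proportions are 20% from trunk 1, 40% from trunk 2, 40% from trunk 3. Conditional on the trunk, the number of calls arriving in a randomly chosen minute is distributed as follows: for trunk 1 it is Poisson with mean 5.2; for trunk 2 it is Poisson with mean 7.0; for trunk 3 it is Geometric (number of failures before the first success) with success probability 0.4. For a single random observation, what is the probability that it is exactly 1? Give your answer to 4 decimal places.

Conditional on each trunk, P(X = 1): 1: 0.0286861; 2: 0.00638317; 3: 0.24.
By total probability, P(X = 1) = 0.2·0.0286861 + 0.4·0.00638317 + 0.4·0.24 = 0.10429.

0.1043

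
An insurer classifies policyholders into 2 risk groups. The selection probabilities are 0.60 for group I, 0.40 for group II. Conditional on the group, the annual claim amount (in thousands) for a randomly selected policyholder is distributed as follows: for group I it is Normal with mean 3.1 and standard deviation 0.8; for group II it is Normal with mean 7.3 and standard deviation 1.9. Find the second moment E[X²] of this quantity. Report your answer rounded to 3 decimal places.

28.910

For each component E[X²] = Var + (mean)², giving I: 10.25; II: 56.9.
Overall E[X²] = 0.6·10.25 + 0.4·56.9 = 28.91.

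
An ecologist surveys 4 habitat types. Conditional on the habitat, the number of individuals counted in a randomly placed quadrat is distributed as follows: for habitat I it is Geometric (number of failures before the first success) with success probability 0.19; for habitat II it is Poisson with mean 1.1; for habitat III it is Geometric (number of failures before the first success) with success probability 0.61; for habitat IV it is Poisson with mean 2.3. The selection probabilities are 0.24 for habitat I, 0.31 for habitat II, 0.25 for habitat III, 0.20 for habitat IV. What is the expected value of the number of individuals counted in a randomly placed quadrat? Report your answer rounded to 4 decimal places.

1.9840

Component means — I: 4.26316; II: 1.1; III: 0.639344; IV: 2.3.
E[X] = 0.24·4.26316 + 0.31·1.1 + 0.25·0.639344 + 0.2·2.3 = 1.98399.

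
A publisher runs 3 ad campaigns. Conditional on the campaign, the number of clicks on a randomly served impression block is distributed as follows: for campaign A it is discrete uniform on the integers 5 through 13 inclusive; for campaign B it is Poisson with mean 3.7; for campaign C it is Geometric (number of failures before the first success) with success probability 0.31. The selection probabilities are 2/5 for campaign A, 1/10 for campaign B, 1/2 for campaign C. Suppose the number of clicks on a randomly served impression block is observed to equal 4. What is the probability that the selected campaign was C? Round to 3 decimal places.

Likelihoods P(X=4 | ·): A: 0; B: 0.193066; C: 0.0702681.
Posterior ∝ prior × likelihood. Numerator for C: 0.5·0.0702681 = 0.035134.
Normalizing constant: 0.4·0 + 0.1·0.193066 + 0.5·0.0702681 = 0.0544406.
P(C | observation) = 0.035134 / 0.0544406 = 0.645364.

0.645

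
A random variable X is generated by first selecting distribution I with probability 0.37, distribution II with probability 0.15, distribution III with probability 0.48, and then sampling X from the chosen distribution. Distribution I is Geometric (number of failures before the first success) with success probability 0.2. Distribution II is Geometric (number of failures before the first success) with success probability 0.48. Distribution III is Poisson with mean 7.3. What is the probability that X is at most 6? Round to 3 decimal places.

Conditional on each component, P(X ≤ 6): I: 0.790285; II: 0.989719; III: 0.406032.
By total probability, P(X ≤ 6) = 0.37·0.790285 + 0.15·0.989719 + 0.48·0.406032 = 0.635759.

0.636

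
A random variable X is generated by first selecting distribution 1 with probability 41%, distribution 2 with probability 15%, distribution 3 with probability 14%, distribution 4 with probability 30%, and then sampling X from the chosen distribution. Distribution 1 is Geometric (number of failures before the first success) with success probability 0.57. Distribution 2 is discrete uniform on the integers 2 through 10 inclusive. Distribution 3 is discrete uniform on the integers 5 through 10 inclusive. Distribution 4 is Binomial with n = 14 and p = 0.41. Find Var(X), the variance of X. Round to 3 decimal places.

10.509

Per component, 1: μ=0.754386, E[X²]=1.89258; 2: μ=6, E[X²]=42.6667; 3: μ=7.5, E[X²]=59.1667; 4: μ=5.74, E[X²]=36.3342.
E[X] = 0.41·0.754386 + 0.15·6 + 0.14·7.5 + 0.3·5.74 = 3.9813.
E[X²] = 0.41·1.89258 + 0.15·42.6667 + 0.14·59.1667 + 0.3·36.3342 = 26.3596.
Var(X) = E[X²] − (E[X])² = 26.3596 − 15.8507 = 10.5088.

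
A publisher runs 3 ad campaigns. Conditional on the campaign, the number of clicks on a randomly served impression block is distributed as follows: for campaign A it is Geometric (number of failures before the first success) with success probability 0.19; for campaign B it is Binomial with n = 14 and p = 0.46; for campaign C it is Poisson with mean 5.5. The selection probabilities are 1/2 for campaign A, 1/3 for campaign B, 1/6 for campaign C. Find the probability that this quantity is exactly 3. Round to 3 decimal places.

Conditional on each campaign, P(X = 3): A: 0.100974; B: 0.0403372; C: 0.113323.
By total probability, P(X = 3) = 0.5·0.100974 + 0.333333·0.0403372 + 0.166667·0.113323 = 0.0828198.

0.083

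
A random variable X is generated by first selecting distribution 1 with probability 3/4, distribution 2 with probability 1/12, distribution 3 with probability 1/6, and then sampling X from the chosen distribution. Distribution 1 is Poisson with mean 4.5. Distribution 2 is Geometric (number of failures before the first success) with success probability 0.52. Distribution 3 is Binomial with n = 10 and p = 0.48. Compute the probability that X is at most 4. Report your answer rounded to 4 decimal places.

0.5515

Conditional on each component, P(X ≤ 4): 1: 0.532104; 2: 0.97452; 3: 0.427048.
By total probability, P(X ≤ 4) = 0.75·0.532104 + 0.0833333·0.97452 + 0.166667·0.427048 = 0.551462.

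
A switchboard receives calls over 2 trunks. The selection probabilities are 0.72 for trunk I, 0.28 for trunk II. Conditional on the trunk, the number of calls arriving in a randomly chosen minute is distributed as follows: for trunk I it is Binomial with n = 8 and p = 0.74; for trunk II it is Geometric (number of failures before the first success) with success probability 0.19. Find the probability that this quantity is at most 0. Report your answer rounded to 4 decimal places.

0.0532

Conditional on each trunk, P(X ≤ 0): I: 2.08827e-05; II: 0.19.
By total probability, P(X ≤ 0) = 0.72·2.08827e-05 + 0.28·0.19 = 0.053215.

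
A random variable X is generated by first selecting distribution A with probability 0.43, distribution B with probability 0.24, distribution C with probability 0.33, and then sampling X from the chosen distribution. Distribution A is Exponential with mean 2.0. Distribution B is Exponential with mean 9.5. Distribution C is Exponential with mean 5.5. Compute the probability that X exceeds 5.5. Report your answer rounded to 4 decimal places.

Conditional on each component, P(X > 5.5): A: 0.0639279; B: 0.560488; C: 0.367879.
By total probability, P(X > 5.5) = 0.43·0.0639279 + 0.24·0.560488 + 0.33·0.367879 = 0.283406.

0.2834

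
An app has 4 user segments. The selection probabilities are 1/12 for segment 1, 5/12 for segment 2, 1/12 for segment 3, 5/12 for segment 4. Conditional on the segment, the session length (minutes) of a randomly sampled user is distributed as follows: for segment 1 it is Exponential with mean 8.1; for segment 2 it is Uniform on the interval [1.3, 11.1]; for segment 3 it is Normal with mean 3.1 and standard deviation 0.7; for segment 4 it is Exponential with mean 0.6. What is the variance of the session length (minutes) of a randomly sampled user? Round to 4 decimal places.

17.2403

Per component, 1: μ=8.1, E[X²]=131.22; 2: μ=6.2, E[X²]=46.4433; 3: μ=3.1, E[X²]=10.1; 4: μ=0.6, E[X²]=0.72.
E[X] = 0.0833333·8.1 + 0.416667·6.2 + 0.0833333·3.1 + 0.416667·0.6 = 3.76667.
E[X²] = 0.0833333·131.22 + 0.416667·46.4433 + 0.0833333·10.1 + 0.416667·0.72 = 31.4281.
Var(X) = E[X²] − (E[X])² = 31.4281 − 14.1878 = 17.2403.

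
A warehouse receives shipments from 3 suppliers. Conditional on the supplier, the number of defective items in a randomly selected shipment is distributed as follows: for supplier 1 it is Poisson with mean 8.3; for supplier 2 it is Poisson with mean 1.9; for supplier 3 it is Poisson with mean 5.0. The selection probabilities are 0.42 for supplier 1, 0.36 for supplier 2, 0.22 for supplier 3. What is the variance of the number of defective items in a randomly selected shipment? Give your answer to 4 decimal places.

Per component, 1: μ=8.3, E[X²]=77.19; 2: μ=1.9, E[X²]=5.51; 3: μ=5, E[X²]=30.
E[X] = 0.42·8.3 + 0.36·1.9 + 0.22·5 = 5.27.
E[X²] = 0.42·77.19 + 0.36·5.51 + 0.22·30 = 41.0034.
Var(X) = E[X²] − (E[X])² = 41.0034 − 27.7729 = 13.2305.

13.2305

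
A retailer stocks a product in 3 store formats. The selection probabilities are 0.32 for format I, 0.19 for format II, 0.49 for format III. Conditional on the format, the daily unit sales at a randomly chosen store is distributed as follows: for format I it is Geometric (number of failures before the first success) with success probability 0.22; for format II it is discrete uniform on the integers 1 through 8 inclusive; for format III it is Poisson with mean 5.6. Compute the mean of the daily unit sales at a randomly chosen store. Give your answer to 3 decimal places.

Component means — I: 3.54545; II: 4.5; III: 5.6.
E[X] = 0.32·3.54545 + 0.19·4.5 + 0.49·5.6 = 4.73355.

4.734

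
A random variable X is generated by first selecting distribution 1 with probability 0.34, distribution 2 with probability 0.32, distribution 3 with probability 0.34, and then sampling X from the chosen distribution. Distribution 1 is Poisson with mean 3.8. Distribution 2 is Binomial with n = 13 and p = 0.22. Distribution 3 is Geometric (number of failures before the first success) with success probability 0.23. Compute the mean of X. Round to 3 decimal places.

3.345

Component means — 1: 3.8; 2: 2.86; 3: 3.34783.
E[X] = 0.34·3.8 + 0.32·2.86 + 0.34·3.34783 = 3.34546.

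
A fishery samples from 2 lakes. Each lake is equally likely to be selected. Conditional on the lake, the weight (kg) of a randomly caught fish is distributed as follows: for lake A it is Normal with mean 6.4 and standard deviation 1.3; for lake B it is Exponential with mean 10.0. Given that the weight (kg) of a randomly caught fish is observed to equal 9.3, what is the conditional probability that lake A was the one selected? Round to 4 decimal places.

Likelihoods f(9.3 | ·): A: 0.02549; B: 0.0394554.
Posterior ∝ prior × likelihood. Numerator for A: 0.5·0.02549 = 0.012745.
Normalizing constant: 0.5·0.02549 + 0.5·0.0394554 = 0.0324727.
P(A | observation) = 0.012745 / 0.0324727 = 0.392484.

0.3925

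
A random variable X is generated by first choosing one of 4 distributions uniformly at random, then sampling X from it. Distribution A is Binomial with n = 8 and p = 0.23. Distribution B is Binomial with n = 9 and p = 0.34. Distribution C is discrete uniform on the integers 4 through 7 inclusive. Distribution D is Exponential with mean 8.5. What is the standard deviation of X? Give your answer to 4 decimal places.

Per component, A: μ=1.84, E[X²]=4.8024; B: μ=3.06, E[X²]=11.3832; C: μ=5.5, E[X²]=31.5; D: μ=8.5, E[X²]=144.5.
E[X] = 0.25·1.84 + 0.25·3.06 + 0.25·5.5 + 0.25·8.5 = 4.725.
E[X²] = 0.25·4.8024 + 0.25·11.3832 + 0.25·31.5 + 0.25·144.5 = 48.0464.
Var(X) = E[X²] − (E[X])² = 48.0464 − 22.3256 = 25.7208.
SD(X) = √25.7208 = 5.07157.

5.0716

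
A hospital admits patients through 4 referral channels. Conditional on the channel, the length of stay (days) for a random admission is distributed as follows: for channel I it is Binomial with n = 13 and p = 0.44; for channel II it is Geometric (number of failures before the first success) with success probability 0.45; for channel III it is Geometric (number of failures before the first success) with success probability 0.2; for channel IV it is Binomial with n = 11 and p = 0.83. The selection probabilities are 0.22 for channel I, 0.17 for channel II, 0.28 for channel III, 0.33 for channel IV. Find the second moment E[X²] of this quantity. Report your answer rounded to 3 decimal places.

For each component E[X²] = Var + (mean)², giving I: 35.9216; II: 4.20988; III: 36; IV: 84.909.
Overall E[X²] = 0.22·35.9216 + 0.17·4.20988 + 0.28·36 + 0.33·84.909 = 46.7184.

46.718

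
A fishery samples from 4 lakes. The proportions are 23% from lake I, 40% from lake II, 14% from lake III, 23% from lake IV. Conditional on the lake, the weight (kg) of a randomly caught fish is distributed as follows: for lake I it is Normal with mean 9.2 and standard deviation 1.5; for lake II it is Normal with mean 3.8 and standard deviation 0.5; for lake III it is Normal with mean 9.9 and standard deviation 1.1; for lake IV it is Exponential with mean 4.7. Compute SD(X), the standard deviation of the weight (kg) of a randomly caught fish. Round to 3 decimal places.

3.559

Per component, I: μ=9.2, E[X²]=86.89; II: μ=3.8, E[X²]=14.69; III: μ=9.9, E[X²]=99.22; IV: μ=4.7, E[X²]=44.18.
E[X] = 0.23·9.2 + 0.4·3.8 + 0.14·9.9 + 0.23·4.7 = 6.103.
E[X²] = 0.23·86.89 + 0.4·14.69 + 0.14·99.22 + 0.23·44.18 = 49.9129.
Var(X) = E[X²] − (E[X])² = 49.9129 − 37.2466 = 12.6663.
SD(X) = √12.6663 = 3.55897.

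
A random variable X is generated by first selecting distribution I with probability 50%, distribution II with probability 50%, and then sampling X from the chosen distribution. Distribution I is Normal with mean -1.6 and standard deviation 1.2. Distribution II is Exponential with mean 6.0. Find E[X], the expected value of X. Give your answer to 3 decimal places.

Component means — I: -1.6; II: 6.
E[X] = 0.5·-1.6 + 0.5·6 = 2.2.

2.200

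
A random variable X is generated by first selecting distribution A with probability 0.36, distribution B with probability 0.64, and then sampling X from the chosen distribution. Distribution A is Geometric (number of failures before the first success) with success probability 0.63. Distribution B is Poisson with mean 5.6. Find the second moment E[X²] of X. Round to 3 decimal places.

24.114

For each component E[X²] = Var + (mean)², giving A: 1.27715; B: 36.96.
Overall E[X²] = 0.36·1.27715 + 0.64·36.96 = 24.1142.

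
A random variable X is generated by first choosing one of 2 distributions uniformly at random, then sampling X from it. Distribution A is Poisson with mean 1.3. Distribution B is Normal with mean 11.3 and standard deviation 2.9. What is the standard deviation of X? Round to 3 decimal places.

5.464

Per component, A: μ=1.3, E[X²]=2.99; B: μ=11.3, E[X²]=136.1.
E[X] = 0.5·1.3 + 0.5·11.3 = 6.3.
E[X²] = 0.5·2.99 + 0.5·136.1 = 69.545.
Var(X) = E[X²] − (E[X])² = 69.545 − 39.69 = 29.855.
SD(X) = √29.855 = 5.46397.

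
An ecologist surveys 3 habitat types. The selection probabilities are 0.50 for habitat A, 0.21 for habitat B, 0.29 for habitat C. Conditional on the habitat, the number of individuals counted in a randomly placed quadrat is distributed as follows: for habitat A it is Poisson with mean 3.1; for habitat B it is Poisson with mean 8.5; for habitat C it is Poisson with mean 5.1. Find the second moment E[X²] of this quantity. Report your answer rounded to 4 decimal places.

32.3344

For each component E[X²] = Var + (mean)², giving A: 12.71; B: 80.75; C: 31.11.
Overall E[X²] = 0.5·12.71 + 0.21·80.75 + 0.29·31.11 = 32.3344.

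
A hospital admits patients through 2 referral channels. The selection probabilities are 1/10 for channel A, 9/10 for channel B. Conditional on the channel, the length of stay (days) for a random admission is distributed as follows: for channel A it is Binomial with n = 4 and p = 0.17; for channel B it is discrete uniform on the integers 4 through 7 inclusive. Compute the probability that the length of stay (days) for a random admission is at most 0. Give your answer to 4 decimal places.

Conditional on each channel, P(X ≤ 0): A: 0.474583; B: 0.
By total probability, P(X ≤ 0) = 0.1·0.474583 + 0.9·0 = 0.0474583.

0.0475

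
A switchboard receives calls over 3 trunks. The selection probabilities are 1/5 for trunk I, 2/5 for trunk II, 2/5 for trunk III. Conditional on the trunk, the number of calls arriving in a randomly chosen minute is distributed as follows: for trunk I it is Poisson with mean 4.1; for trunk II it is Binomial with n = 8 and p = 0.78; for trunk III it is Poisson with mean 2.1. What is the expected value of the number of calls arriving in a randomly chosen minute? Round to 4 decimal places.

Component means — I: 4.1; II: 6.24; III: 2.1.
E[X] = 0.2·4.1 + 0.4·6.24 + 0.4·2.1 = 4.156.

4.1560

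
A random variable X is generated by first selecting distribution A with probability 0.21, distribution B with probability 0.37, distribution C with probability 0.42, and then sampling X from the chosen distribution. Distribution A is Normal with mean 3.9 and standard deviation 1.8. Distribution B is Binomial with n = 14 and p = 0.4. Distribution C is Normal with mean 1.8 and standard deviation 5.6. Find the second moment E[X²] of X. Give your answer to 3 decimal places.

31.253

For each component E[X²] = Var + (mean)², giving A: 18.45; B: 34.72; C: 34.6.
Overall E[X²] = 0.21·18.45 + 0.37·34.72 + 0.42·34.6 = 31.2529.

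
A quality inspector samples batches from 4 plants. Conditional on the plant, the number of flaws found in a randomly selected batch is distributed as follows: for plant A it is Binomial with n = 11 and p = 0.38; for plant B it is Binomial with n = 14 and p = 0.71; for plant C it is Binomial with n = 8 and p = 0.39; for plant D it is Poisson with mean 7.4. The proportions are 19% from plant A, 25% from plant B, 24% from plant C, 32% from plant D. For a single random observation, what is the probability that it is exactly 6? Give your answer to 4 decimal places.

0.0824

Conditional on each plant, P(X = 6): A: 0.127439; B: 0.0192437; C: 0.0366611; D: 0.139405.
By total probability, P(X = 6) = 0.19·0.127439 + 0.25·0.0192437 + 0.24·0.0366611 + 0.32·0.139405 = 0.0824326.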